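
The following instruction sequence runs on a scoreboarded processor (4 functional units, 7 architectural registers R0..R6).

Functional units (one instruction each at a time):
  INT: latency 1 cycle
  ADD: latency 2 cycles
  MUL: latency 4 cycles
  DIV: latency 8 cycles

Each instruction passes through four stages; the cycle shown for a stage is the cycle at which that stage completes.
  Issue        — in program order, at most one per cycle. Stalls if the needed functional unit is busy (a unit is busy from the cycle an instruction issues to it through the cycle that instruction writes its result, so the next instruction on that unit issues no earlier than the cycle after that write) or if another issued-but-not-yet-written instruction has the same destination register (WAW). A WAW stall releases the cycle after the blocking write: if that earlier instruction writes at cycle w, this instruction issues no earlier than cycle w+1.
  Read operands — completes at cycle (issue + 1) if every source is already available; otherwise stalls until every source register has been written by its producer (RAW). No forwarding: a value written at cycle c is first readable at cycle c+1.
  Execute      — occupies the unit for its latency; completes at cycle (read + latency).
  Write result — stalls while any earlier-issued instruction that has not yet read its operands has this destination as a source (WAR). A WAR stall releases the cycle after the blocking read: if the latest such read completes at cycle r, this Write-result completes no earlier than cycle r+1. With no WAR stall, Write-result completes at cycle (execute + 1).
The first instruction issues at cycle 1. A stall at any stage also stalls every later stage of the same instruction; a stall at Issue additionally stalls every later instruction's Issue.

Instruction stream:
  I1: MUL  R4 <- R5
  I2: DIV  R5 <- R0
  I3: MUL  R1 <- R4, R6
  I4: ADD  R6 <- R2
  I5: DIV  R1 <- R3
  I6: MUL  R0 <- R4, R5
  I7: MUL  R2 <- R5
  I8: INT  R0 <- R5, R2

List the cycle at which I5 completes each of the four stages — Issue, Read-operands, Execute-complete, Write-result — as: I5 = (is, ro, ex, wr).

c1: I1→MUL
c2: I1 RO | I2→DIV
c3: I2 RO
c6: I1 EX
c7: I1 WR R4
c8: I3→MUL
c9: I3 RO | I4→ADD
c10: I4 RO
c11: I2 EX
c12: I2 WR R5 | I4 EX
c13: I3 EX | I4 WR R6
c14: I3 WR R1
c15: I5→DIV
c16: I5 RO | I6→MUL
c17: I6 RO
c21: I6 EX
c22: I6 WR R0
c23: I7→MUL
c24: I5 EX | I7 RO | I8→INT
c25: I5 WR R1
c28: I7 EX
c29: I7 WR R2
c30: I8 RO
c31: I8 EX
c32: I8 WR R0

I5 = (15, 16, 24, 25)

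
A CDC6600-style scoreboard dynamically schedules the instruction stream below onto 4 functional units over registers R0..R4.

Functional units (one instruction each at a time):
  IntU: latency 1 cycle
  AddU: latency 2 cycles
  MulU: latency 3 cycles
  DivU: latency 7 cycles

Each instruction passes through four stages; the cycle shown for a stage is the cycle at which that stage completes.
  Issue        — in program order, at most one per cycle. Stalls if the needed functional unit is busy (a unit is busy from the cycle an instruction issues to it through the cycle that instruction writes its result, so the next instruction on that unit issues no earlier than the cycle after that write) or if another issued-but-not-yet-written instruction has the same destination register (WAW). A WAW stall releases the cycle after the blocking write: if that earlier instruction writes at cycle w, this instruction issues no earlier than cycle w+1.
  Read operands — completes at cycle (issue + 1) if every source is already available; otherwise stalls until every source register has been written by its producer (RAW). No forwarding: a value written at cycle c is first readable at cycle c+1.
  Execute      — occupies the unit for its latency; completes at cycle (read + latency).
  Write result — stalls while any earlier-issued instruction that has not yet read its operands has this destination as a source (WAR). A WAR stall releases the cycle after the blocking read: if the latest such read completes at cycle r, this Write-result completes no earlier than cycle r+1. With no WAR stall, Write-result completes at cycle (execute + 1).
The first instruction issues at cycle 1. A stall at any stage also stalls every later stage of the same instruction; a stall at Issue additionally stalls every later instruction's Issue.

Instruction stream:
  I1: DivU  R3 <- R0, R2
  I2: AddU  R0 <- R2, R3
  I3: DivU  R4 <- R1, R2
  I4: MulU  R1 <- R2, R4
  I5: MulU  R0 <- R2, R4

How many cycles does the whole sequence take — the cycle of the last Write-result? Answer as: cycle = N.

I1 -> (1, 2, 9, 10)
I2 -> (2, 11, 13, 14)  // RAW R3: wait I1 write@10
I3 -> (11, 12, 19, 20)  // struct: DivU busy until I1 writes@10
I4 -> (12, 21, 24, 25)  // RAW R4: wait I3 write@20
I5 -> (26, 27, 30, 31)  // struct: MulU busy until I4 writes@25

cycle = 31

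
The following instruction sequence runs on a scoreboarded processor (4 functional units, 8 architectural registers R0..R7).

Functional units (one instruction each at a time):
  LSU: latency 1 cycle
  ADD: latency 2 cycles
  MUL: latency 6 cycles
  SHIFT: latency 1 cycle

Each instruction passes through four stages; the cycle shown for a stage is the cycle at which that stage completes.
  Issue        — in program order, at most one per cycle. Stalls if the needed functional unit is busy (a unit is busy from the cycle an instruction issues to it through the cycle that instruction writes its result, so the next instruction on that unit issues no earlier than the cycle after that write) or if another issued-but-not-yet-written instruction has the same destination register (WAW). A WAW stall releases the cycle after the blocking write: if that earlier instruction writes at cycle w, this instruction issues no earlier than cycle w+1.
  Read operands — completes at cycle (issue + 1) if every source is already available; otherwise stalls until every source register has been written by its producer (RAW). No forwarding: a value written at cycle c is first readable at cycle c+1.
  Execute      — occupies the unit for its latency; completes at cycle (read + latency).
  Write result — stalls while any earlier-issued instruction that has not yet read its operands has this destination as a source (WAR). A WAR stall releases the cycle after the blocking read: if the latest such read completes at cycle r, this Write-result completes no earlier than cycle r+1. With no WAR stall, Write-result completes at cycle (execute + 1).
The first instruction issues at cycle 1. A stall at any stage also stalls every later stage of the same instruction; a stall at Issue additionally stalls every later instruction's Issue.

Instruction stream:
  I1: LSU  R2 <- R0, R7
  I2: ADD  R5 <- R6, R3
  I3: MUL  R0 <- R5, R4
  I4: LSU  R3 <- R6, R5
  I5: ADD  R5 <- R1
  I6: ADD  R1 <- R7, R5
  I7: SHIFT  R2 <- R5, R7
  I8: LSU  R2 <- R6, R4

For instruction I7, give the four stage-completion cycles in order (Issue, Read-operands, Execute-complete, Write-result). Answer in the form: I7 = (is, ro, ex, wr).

I7 = (13, 14, 15, 16)

I1  is:1  ro:2  ex:3  wr:4
I2  is:2  ro:3  ex:5  wr:6
I3  is:3  ro:7  ex:13  wr:14  — RAW R5: wait I2 write@6
I4  is:5  ro:7  ex:8  wr:9  — struct: LSU busy until I1 writes@4, RAW R5: wait I2 write@6
I5  is:7  ro:8  ex:10  wr:11  — struct: ADD busy until I2 writes@6
I6  is:12  ro:13  ex:15  wr:16  — struct: ADD busy until I5 writes@11
I7  is:13  ro:14  ex:15  wr:16
I8  is:17  ro:18  ex:19  wr:20  — WAW R2: wait I7 write@16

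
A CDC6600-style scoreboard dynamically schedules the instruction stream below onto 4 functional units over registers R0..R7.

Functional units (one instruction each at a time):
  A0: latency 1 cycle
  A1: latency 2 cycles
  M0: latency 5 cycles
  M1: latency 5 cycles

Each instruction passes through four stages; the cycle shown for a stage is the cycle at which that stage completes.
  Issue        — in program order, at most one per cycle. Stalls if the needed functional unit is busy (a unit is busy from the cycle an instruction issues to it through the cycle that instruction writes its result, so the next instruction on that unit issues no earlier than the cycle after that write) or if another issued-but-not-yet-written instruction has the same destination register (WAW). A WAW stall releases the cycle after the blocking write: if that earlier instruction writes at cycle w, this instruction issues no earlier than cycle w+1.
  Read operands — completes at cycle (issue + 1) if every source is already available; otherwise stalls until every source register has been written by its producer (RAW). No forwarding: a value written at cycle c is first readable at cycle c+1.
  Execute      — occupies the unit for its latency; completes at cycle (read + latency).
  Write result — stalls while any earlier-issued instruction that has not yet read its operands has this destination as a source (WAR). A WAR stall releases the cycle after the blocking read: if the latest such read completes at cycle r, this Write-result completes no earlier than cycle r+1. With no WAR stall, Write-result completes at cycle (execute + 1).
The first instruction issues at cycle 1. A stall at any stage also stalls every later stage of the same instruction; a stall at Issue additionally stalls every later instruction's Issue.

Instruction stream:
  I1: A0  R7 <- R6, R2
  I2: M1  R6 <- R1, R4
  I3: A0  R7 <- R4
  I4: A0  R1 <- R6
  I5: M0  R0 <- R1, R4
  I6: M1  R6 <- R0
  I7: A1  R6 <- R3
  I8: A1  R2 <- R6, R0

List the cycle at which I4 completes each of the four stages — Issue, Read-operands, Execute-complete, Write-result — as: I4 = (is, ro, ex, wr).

I4 = (9, 10, 11, 12)

[I1] 1/2/3/4
[I2] 2/3/8/9
[I3] 5/6/7/8  (struct: A0 busy until I1 writes@4)
[I4] 9/10/11/12  (struct: A0 busy until I3 writes@8)
[I5] 10/13/18/19  (RAW R1: wait I4 write@12)
[I6] 11/20/25/26  (RAW R0: wait I5 write@19)
[I7] 27/28/30/31  (WAW R6: wait I6 write@26)
[I8] 32/33/35/36  (struct: A1 busy until I7 writes@31)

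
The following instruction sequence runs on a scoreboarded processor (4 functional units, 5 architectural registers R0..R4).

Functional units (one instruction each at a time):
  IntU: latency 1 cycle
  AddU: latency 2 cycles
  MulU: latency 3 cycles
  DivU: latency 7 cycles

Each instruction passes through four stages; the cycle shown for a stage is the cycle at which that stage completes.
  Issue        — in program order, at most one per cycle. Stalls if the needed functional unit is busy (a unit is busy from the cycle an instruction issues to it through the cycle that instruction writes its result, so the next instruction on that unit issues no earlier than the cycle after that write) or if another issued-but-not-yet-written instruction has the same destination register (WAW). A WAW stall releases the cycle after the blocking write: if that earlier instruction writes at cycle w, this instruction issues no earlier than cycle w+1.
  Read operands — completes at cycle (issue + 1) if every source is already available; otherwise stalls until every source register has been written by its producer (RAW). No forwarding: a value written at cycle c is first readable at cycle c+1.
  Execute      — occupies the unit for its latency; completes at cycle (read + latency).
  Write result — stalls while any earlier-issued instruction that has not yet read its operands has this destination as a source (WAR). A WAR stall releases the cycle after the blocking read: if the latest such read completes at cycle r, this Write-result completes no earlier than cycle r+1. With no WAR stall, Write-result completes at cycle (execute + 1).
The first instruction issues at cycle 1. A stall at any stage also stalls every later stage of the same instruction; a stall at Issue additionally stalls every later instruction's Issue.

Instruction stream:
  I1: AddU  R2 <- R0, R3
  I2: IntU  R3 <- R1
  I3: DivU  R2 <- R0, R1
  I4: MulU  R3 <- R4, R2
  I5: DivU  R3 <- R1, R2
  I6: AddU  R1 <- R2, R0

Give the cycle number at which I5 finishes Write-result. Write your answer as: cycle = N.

I1: IS=1 RO=2 EX=4 WR=5
I2: IS=2 RO=3 EX=4 WR=5
I3: IS=6 RO=7 EX=14 WR=15  [WAW R2: wait I1 write@5]
I4: IS=7 RO=16 EX=19 WR=20  [RAW R2: wait I3 write@15]
I5: IS=21 RO=22 EX=29 WR=30  [WAW R3: wait I4 write@20]
I6: IS=22 RO=23 EX=25 WR=26

cycle = 30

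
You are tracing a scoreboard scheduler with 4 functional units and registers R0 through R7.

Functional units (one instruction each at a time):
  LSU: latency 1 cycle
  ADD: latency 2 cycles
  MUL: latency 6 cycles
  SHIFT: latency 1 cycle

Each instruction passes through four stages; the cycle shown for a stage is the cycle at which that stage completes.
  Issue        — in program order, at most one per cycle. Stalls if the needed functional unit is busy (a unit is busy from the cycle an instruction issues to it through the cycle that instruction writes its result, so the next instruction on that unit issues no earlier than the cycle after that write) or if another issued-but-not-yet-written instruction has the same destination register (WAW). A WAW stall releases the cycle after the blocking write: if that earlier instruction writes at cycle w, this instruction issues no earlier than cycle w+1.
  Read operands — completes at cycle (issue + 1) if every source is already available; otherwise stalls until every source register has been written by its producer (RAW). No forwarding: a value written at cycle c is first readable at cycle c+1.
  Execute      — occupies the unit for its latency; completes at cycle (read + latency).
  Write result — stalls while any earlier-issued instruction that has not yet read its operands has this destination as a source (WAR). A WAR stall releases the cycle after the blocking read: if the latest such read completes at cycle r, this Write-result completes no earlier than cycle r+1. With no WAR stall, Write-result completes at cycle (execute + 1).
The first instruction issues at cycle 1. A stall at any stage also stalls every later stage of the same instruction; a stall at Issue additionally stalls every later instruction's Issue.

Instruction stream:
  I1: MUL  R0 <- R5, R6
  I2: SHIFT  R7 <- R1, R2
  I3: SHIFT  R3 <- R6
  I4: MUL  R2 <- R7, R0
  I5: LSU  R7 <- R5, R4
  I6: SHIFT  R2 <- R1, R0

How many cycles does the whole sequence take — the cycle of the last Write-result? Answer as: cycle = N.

1) issue 1, read 2, done 8, write 9
2) issue 2, read 3, done 4, write 5
3) issue 6, read 7, done 8, write 9  <struct: SHIFT busy until I2 writes@5>
4) issue 10, read 11, done 17, write 18  <struct: MUL busy until I1 writes@9>
5) issue 11, read 12, done 13, write 14
6) issue 19, read 20, done 21, write 22  <WAW R2: wait I4 write@18>

cycle = 22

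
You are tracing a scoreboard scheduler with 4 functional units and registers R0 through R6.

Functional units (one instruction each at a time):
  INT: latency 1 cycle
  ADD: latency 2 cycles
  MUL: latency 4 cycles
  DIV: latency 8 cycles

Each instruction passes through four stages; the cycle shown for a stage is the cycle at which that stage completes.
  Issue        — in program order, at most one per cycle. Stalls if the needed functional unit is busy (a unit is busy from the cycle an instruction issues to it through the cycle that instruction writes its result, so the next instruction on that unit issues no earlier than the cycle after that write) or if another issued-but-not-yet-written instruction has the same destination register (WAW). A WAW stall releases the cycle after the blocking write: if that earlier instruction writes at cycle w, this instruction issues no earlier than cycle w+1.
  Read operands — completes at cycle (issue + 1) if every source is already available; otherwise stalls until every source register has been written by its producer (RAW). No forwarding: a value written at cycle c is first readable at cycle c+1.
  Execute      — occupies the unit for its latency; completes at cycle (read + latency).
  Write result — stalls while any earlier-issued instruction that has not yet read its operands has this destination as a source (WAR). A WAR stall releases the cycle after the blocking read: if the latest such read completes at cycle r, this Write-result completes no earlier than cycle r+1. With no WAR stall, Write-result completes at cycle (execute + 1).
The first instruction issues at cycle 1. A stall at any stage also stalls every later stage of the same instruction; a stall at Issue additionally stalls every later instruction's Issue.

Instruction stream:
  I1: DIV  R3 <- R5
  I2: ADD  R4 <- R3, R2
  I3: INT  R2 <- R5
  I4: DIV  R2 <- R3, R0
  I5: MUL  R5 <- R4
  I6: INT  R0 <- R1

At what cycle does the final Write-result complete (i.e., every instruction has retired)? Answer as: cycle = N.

cycle = 24

  I1 | 1 | 2 | 10 | 11
  I2 | 2 | 12 | 14 | 15   RAW R3: wait I1 write@11
  I3 | 3 | 4 | 5 | 13   WAR R2: wait I2 read@12
  I4 | 14 | 15 | 23 | 24   WAW R2: wait I3 write@13
  I5 | 15 | 16 | 20 | 21
  I6 | 16 | 17 | 18 | 19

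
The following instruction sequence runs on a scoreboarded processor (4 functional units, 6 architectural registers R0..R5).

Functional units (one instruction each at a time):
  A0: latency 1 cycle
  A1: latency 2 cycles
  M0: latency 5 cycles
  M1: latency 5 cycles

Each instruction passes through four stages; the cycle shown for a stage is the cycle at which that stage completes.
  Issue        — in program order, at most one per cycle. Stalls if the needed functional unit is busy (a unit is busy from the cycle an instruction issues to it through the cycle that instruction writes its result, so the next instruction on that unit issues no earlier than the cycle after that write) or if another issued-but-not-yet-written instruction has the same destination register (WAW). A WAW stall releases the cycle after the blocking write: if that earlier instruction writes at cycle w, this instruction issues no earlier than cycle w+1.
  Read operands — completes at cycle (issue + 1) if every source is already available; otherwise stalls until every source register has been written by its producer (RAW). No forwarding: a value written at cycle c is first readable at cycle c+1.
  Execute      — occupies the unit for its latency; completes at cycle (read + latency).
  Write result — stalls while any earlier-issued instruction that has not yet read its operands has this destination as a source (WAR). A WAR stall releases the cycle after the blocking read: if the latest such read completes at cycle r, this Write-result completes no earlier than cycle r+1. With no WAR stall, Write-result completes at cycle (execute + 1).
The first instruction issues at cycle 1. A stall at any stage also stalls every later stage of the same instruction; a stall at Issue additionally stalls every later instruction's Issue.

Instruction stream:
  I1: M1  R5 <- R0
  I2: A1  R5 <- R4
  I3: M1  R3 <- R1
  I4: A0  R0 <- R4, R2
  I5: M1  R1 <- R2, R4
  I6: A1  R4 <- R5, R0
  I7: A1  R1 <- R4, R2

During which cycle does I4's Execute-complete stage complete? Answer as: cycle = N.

t=1  I1 issues→M1
t=2  I1 reads
t=7  I1 exec-done
t=8  I1 writes R5
t=9  I2 issues→A1
t=10  I2 reads · I3 issues→M1
t=11  I3 reads · I4 issues→A0
t=12  I2 exec-done · I4 reads
t=13  I2 writes R5 · I4 exec-done
t=14  I4 writes R0
t=16  I3 exec-done
t=17  I3 writes R3
t=18  I5 issues→M1
t=19  I5 reads · I6 issues→A1
t=20  I6 reads
t=22  I6 exec-done
t=23  I6 writes R4
t=24  I5 exec-done
t=25  I5 writes R1
t=26  I7 issues→A1
t=27  I7 reads
t=29  I7 exec-done
t=30  I7 writes R1

cycle = 13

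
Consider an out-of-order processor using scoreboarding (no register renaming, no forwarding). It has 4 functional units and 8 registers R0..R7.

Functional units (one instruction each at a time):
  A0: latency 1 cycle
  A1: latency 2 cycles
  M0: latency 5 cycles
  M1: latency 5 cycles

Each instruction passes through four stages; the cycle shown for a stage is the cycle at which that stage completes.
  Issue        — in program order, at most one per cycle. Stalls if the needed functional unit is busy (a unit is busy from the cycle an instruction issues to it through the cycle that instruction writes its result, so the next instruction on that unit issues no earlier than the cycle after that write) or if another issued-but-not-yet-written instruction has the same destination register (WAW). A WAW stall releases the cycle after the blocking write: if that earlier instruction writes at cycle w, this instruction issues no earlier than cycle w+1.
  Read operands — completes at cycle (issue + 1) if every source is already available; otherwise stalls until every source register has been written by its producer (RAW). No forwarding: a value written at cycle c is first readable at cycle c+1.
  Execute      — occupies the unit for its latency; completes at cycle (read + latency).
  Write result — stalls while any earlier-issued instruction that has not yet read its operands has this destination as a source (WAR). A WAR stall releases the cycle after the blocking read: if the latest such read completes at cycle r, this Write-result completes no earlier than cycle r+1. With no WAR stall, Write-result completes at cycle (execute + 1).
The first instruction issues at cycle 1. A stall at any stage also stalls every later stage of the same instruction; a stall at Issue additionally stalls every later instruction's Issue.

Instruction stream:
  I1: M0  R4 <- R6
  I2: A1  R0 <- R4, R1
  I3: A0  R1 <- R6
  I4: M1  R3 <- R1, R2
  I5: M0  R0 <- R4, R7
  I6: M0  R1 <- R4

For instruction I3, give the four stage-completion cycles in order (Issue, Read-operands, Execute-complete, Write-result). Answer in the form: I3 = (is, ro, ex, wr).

I3 = (3, 4, 5, 10)

I1  is:1  ro:2  ex:7  wr:8
I2  is:2  ro:9  ex:11  wr:12  — RAW R4: wait I1 write@8
I3  is:3  ro:4  ex:5  wr:10  — WAR R1: wait I2 read@9
I4  is:4  ro:11  ex:16  wr:17  — RAW R1: wait I3 write@10
I5  is:13  ro:14  ex:19  wr:20  — WAW R0: wait I2 write@12
I6  is:21  ro:22  ex:27  wr:28  — struct: M0 busy until I5 writes@20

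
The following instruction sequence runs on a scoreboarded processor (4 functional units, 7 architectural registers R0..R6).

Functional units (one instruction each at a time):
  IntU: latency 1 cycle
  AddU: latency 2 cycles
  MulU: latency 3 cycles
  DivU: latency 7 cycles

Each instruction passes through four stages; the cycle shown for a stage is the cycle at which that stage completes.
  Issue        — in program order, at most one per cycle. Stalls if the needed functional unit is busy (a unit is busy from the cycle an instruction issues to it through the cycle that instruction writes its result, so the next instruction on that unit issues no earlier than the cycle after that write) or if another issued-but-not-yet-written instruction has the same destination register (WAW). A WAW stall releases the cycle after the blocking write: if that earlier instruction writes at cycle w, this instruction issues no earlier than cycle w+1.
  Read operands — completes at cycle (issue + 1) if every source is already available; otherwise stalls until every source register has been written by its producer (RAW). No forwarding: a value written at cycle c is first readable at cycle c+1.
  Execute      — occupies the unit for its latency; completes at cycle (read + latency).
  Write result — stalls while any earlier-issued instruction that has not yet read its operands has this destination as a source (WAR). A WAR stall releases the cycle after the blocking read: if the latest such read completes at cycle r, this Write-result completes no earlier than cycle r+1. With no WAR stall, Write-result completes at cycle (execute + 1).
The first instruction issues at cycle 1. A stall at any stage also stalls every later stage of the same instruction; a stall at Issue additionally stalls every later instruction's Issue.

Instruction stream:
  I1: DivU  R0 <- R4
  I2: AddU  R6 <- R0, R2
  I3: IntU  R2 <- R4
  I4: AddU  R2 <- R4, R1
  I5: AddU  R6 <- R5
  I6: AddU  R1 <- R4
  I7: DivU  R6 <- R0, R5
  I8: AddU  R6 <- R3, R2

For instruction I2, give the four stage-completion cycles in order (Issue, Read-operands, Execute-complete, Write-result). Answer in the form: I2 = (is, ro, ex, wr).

I2 = (2, 11, 13, 14)

c1: I1 dispatched to DivU
c2: I1 operands ready | I2 dispatched to AddU
c3: I3 dispatched to IntU
c4: I3 operands ready
c5: I3 complete
c9: I1 complete
c10: R0←I1
c11: I2 operands ready
c12: R2←I3
c13: I2 complete
c14: R6←I2
c15: I4 dispatched to AddU
c16: I4 operands ready
c18: I4 complete
c19: R2←I4
c20: I5 dispatched to AddU
c21: I5 operands ready
c23: I5 complete
c24: R6←I5
c25: I6 dispatched to AddU
c26: I6 operands ready | I7 dispatched to DivU
c27: I7 operands ready
c28: I6 complete
c29: R1←I6
c34: I7 complete
c35: R6←I7
c36: I8 dispatched to AddU
c37: I8 operands ready
c39: I8 complete
c40: R6←I8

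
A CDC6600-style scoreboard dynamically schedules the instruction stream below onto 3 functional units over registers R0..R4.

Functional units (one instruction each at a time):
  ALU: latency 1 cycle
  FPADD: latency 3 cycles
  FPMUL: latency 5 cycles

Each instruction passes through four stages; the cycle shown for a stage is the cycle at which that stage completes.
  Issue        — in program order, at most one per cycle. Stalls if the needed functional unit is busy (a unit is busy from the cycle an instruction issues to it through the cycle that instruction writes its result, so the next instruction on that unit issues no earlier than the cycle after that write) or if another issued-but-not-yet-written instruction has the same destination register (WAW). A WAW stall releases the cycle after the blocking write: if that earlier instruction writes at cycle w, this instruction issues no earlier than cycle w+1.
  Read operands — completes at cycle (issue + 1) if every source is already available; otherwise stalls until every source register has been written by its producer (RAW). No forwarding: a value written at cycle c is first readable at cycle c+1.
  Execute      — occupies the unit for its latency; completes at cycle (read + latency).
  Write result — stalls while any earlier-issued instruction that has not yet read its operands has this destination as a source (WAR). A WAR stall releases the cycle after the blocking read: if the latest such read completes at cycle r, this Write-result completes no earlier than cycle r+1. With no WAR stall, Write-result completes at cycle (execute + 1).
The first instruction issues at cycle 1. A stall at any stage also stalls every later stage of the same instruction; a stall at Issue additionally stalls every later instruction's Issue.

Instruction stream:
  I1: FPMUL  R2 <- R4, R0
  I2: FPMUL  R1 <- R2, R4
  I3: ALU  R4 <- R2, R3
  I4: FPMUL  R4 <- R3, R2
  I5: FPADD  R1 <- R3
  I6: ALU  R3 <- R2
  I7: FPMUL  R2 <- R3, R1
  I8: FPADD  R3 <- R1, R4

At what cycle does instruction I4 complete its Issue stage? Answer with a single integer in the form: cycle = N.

cycle = 17

  I1 | 1 | 2 | 7 | 8
  I2 | 9 | 10 | 15 | 16   struct: FPMUL busy until I1 writes@8
  I3 | 10 | 11 | 12 | 13
  I4 | 17 | 18 | 23 | 24   struct: FPMUL busy until I2 writes@16
  I5 | 18 | 19 | 22 | 23
  I6 | 19 | 20 | 21 | 22
  I7 | 25 | 26 | 31 | 32   struct: FPMUL busy until I4 writes@24
  I8 | 26 | 27 | 30 | 31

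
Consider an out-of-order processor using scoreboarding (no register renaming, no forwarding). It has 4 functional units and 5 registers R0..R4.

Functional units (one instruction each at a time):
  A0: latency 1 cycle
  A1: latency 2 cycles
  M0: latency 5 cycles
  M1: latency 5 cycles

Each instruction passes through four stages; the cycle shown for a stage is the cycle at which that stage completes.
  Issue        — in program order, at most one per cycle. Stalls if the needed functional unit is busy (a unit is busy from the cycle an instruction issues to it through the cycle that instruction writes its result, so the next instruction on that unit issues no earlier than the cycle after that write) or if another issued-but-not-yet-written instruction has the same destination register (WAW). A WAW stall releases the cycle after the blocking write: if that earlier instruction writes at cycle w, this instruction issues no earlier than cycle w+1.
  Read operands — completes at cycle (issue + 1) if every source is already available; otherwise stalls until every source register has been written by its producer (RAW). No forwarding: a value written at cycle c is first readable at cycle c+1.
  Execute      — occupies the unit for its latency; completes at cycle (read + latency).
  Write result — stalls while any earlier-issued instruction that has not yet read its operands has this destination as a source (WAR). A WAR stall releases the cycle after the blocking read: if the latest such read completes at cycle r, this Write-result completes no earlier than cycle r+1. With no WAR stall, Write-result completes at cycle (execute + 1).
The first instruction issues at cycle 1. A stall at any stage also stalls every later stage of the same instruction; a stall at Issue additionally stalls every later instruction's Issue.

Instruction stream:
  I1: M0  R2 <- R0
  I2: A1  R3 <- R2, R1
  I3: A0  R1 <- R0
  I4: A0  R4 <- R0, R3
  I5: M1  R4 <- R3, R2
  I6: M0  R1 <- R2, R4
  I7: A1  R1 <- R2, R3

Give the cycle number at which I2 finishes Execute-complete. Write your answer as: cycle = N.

I1 -> (1, 2, 7, 8)
I2 -> (2, 9, 11, 12)  // RAW R2: wait I1 write@8
I3 -> (3, 4, 5, 10)  // WAR R1: wait I2 read@9
I4 -> (11, 13, 14, 15)  // struct: A0 busy until I3 writes@10, RAW R3: wait I2 write@12
I5 -> (16, 17, 22, 23)  // WAW R4: wait I4 write@15
I6 -> (17, 24, 29, 30)  // RAW R4: wait I5 write@23
I7 -> (31, 32, 34, 35)  // WAW R1: wait I6 write@30

cycle = 11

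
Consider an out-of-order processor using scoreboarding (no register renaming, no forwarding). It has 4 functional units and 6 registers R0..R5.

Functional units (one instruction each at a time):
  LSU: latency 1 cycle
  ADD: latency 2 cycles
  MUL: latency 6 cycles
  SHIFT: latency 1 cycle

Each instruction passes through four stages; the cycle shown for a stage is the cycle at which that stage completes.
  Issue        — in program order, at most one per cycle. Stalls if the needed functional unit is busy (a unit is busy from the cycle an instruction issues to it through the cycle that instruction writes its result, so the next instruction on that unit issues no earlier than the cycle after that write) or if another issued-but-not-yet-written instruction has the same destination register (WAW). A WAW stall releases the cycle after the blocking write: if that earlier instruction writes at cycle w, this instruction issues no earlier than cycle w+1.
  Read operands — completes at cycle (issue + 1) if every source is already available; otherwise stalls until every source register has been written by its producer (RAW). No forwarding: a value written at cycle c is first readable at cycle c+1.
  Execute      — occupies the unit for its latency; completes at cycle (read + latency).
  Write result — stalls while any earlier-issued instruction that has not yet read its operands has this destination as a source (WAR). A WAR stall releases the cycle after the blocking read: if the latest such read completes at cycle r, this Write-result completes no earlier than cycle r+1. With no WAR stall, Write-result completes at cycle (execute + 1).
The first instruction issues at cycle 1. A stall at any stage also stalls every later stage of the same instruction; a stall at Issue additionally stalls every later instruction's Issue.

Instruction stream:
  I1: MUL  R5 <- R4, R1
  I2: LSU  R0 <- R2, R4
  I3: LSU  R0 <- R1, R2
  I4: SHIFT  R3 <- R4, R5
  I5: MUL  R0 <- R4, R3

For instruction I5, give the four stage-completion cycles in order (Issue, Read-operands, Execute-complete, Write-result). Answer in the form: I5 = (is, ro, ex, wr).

I5 = (10, 13, 19, 20)

c1: I1→MUL
c2: I1 RO; I2→LSU
c3: I2 RO
c4: I2 EX
c5: I2 WR R0
c6: I3→LSU
c7: I3 RO; I4→SHIFT
c8: I1 EX; I3 EX
c9: I1 WR R5; I3 WR R0
c10: I4 RO; I5→MUL
c11: I4 EX
c12: I4 WR R3
c13: I5 RO
c19: I5 EX
c20: I5 WR R0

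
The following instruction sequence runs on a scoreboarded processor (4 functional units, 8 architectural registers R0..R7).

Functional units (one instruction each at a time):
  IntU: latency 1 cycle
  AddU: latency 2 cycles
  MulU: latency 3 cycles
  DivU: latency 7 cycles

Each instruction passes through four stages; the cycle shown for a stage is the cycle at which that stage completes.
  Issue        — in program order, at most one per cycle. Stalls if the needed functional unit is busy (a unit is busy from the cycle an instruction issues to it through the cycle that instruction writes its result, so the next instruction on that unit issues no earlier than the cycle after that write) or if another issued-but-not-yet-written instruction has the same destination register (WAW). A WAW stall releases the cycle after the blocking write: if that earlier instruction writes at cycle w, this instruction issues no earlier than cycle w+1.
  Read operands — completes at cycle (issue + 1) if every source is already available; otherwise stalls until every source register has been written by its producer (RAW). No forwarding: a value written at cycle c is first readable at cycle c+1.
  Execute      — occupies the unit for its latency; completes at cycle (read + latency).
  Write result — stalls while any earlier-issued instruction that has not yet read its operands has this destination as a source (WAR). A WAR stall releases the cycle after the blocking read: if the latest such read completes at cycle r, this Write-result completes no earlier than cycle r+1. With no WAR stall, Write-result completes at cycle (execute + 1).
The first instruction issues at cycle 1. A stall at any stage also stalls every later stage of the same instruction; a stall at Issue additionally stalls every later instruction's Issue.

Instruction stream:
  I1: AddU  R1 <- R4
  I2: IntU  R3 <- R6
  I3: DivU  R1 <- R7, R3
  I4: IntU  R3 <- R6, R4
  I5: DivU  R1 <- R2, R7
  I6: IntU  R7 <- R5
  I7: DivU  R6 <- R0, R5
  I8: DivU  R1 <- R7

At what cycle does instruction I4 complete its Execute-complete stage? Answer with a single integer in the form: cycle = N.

1) issue 1, read 2, done 4, write 5
2) issue 2, read 3, done 4, write 5
3) issue 6, read 7, done 14, write 15  <WAW R1: wait I1 write@5>
4) issue 7, read 8, done 9, write 10
5) issue 16, read 17, done 24, write 25  <struct: DivU busy until I3 writes@15>
6) issue 17, read 18, done 19, write 20
7) issue 26, read 27, done 34, write 35  <struct: DivU busy until I5 writes@25>
8) issue 36, read 37, done 44, write 45  <struct: DivU busy until I7 writes@35>

cycle = 9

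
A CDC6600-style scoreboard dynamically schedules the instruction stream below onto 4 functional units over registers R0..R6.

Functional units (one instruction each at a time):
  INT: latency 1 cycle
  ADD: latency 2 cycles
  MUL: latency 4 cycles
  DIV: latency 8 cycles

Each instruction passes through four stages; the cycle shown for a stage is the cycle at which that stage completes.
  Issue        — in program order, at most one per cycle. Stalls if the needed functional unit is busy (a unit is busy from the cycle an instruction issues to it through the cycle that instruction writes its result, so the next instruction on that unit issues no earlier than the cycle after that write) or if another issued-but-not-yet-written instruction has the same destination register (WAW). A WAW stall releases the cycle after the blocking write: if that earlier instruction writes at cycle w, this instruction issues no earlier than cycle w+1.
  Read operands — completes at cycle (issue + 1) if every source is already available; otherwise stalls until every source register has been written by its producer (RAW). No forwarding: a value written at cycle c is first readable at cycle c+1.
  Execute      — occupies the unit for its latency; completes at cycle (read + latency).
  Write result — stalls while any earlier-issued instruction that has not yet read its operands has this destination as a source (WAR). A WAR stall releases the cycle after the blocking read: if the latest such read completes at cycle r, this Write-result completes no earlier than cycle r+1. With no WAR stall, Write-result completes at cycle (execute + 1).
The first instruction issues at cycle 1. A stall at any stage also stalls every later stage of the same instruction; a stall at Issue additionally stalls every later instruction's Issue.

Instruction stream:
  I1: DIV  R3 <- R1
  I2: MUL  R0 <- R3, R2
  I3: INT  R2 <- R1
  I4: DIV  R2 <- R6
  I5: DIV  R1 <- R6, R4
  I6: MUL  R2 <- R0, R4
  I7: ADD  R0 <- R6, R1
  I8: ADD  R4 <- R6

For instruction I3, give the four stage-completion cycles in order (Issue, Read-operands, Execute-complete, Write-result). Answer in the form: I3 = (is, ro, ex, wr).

I1  is:1  ro:2  ex:10  wr:11
I2  is:2  ro:12  ex:16  wr:17  — RAW R3: wait I1 write@11
I3  is:3  ro:4  ex:5  wr:13  — WAR R2: wait I2 read@12
I4  is:14  ro:15  ex:23  wr:24  — WAW R2: wait I3 write@13
I5  is:25  ro:26  ex:34  wr:35  — struct: DIV busy until I4 writes@24
I6  is:26  ro:27  ex:31  wr:32
I7  is:27  ro:36  ex:38  wr:39  — RAW R1: wait I5 write@35
I8  is:40  ro:41  ex:43  wr:44  — struct: ADD busy until I7 writes@39

I3 = (3, 4, 5, 13)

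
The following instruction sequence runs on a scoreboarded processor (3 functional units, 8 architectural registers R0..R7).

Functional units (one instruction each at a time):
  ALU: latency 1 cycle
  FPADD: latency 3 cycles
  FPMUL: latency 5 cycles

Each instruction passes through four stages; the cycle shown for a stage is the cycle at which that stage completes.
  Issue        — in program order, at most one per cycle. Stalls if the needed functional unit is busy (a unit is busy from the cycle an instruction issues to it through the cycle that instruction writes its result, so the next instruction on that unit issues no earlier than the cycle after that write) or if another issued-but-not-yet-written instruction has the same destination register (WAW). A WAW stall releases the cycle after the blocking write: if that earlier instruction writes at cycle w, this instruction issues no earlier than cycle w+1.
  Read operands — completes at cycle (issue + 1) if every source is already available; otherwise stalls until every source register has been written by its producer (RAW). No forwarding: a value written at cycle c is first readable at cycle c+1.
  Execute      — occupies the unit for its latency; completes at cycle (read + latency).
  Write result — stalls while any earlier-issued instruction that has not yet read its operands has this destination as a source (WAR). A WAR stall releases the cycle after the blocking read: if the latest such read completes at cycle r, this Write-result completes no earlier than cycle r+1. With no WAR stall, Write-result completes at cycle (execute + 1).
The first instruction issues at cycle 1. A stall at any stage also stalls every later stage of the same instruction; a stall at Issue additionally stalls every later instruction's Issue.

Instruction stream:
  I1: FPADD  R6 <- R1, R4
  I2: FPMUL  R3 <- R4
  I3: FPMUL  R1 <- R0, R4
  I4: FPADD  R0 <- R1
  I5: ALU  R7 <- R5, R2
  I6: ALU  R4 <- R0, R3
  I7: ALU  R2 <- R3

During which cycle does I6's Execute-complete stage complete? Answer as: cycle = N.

cycle = 24

cycle 1: I1 dispatched to FPADD
cycle 2: I1 operands ready | I2 dispatched to FPMUL
cycle 3: I2 operands ready
cycle 5: I1 complete
cycle 6: R6←I1
cycle 8: I2 complete
cycle 9: R3←I2
cycle 10: I3 dispatched to FPMUL
cycle 11: I3 operands ready | I4 dispatched to FPADD
cycle 12: I5 dispatched to ALU
cycle 13: I5 operands ready
cycle 14: I5 complete
cycle 15: R7←I5
cycle 16: I3 complete | I6 dispatched to ALU
cycle 17: R1←I3
cycle 18: I4 operands ready
cycle 21: I4 complete
cycle 22: R0←I4
cycle 23: I6 operands ready
cycle 24: I6 complete
cycle 25: R4←I6
cycle 26: I7 dispatched to ALU
cycle 27: I7 operands ready
cycle 28: I7 complete
cycle 29: R2←I7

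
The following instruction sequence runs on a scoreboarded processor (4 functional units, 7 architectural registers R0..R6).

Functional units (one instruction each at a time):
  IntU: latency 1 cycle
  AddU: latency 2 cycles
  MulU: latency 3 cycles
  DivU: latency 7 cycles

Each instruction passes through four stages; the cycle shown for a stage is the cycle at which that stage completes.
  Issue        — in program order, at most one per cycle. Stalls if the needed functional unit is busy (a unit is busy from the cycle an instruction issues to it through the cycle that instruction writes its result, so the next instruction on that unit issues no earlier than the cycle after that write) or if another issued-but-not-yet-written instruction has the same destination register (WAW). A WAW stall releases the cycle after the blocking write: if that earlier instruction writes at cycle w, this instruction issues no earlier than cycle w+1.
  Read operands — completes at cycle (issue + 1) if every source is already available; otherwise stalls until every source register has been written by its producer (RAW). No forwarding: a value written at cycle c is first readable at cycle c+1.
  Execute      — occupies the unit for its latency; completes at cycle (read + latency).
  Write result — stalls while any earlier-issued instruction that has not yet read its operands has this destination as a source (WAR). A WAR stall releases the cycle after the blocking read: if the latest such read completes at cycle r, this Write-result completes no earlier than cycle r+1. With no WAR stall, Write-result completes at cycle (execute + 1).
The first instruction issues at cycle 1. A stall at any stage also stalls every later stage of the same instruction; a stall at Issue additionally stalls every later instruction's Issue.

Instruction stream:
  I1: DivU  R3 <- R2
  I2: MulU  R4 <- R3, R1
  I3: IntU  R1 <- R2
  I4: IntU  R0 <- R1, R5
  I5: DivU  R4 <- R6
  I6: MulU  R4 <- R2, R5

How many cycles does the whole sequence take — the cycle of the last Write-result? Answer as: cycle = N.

I1 -> (1, 2, 9, 10)
I2 -> (2, 11, 14, 15)  // RAW R3: wait I1 write@10
I3 -> (3, 4, 5, 12)  // WAR R1: wait I2 read@11
I4 -> (13, 14, 15, 16)  // struct: IntU busy until I3 writes@12
I5 -> (16, 17, 24, 25)  // WAW R4: wait I2 write@15
I6 -> (26, 27, 30, 31)  // WAW R4: wait I5 write@25

cycle = 31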